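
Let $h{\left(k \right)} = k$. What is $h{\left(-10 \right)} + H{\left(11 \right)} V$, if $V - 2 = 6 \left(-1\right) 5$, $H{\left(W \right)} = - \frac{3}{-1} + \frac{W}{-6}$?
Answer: $- \frac{128}{3} \approx -42.667$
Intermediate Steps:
$H{\left(W \right)} = 3 - \frac{W}{6}$ ($H{\left(W \right)} = \left(-3\right) \left(-1\right) + W \left(- \frac{1}{6}\right) = 3 - \frac{W}{6}$)
$V = -28$ ($V = 2 + 6 \left(-1\right) 5 = 2 - 30 = -28$)
$h{\left(-10 \right)} + H{\left(11 \right)} V = -10 + \left(3 - \frac{11}{6}\right) \left(-28\right) = -10 + \frac{7}{6} \left(-28\right) = -10 - \frac{98}{3} = - \frac{128}{3}$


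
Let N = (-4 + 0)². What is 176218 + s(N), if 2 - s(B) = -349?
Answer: 176569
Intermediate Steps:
N = 16 (N = (-4)² = 16)
s(B) = 351 (s(B) = 2 - 1*(-349) = 2 + 349 = 351)
176218 + s(N) = 176218 + 351 = 176569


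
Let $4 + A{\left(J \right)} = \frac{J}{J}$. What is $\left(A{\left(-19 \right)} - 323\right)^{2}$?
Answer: $106276$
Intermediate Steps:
$A{\left(J \right)} = -3$ ($A{\left(J \right)} = -4 + \frac{J}{J} = -4 + 1 = -3$)
$\left(A{\left(-19 \right)} - 323\right)^{2} = \left(-3 - 323\right)^{2} = \left(-326\right)^{2} = 106276$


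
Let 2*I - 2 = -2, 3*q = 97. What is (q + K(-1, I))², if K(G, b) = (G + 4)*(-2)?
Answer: 6241/9 ≈ 693.44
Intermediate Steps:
q = 97/3 (q = (⅓)*97 = 97/3 ≈ 32.333)
I = 0 (I = 1 + (½)*(-2) = 1 - 1 = 0)
K(G, b) = -8 - 2*G (K(G, b) = (4 + G)*(-2) = -8 - 2*G)
(q + K(-1, I))² = (97/3 + (-8 - 2*(-1)))² = (97/3 + (-8 + 2))² = (97/3 - 6)² = (79/3)² = 6241/9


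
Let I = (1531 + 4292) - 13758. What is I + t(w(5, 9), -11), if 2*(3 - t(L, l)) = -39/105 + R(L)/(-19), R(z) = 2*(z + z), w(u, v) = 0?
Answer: -555227/70 ≈ -7931.8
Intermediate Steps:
I = -7935 (I = 5823 - 13758 = -7935)
R(z) = 4*z (R(z) = 2*(2*z) = 4*z)
t(L, l) = 223/70 + 2*L/19 (t(L, l) = 3 - (-39/105 + (4*L)/(-19))/2 = 3 - (-39*1/105 + (4*L)*(-1/19))/2 = 3 - (-13/35 - 4*L/19)/2 = 3 + (13/70 + 2*L/19) = 223/70 + 2*L/19)
I + t(w(5, 9), -11) = -7935 + (223/70 + (2/19)*0) = -7935 + (223/70 + 0) = -7935 + 223/70 = -555227/70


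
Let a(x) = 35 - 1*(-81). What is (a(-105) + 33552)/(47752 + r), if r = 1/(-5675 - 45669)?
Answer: 1728649792/2451778687 ≈ 0.70506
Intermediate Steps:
r = -1/51344 (r = 1/(-51344) = -1/51344 ≈ -1.9476e-5)
a(x) = 116 (a(x) = 35 + 81 = 116)
(a(-105) + 33552)/(47752 + r) = (116 + 33552)/(47752 - 1/51344) = 33668/(2451778687/51344) = 33668*(51344/2451778687) = 1728649792/2451778687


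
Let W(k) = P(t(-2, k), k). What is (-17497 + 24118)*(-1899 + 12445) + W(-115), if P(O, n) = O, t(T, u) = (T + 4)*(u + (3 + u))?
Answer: 69824612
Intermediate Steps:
t(T, u) = (3 + 2*u)*(4 + T) (t(T, u) = (4 + T)*(3 + 2*u) = (3 + 2*u)*(4 + T))
W(k) = 6 + 4*k (W(k) = 12 + 3*(-2) + 8*k + 2*(-2)*k = 12 - 6 + 8*k - 4*k = 6 + 4*k)
(-17497 + 24118)*(-1899 + 12445) + W(-115) = (-17497 + 24118)*(-1899 + 12445) + (6 + 4*(-115)) = 6621*10546 + (6 - 460) = 69825066 - 454 = 69824612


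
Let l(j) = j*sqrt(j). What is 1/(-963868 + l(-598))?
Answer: I/(2*(-481934*I + 299*sqrt(598))) ≈ -1.0372e-6 + 1.5737e-8*I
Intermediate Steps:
l(j) = j**(3/2)
1/(-963868 + l(-598)) = 1/(-963868 + (-598)**(3/2)) = 1/(-963868 - 598*I*sqrt(598))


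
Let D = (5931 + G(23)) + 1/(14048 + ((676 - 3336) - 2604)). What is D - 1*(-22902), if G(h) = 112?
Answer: 254252881/8784 ≈ 28945.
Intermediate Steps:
D = 53081713/8784 (D = (5931 + 112) + 1/(14048 + ((676 - 3336) - 2604)) = 6043 + 1/(14048 + (-2660 - 2604)) = 6043 + 1/(14048 - 5264) = 6043 + 1/8784 = 53081713/8784 ≈ 6043.0)
D - 1*(-22902) = 53081713/8784 - 1*(-22902) = 53081713/8784 + 22902 = 254252881/8784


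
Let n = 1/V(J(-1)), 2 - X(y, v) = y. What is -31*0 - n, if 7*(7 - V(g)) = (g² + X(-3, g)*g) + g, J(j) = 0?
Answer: -⅐ ≈ -0.14286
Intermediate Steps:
X(y, v) = 2 - y
V(g) = 7 - 6*g/7 - g²/7 (V(g) = 7 - ((g² + (2 - 1*(-3))*g) + g)/7 = 7 - ((g² + (2 + 3)*g) + g)/7 = 7 - ((g² + 5*g) + g)/7 = 7 - (g² + 6*g)/7 = 7 + (-6*g/7 - g²/7) = 7 - 6*g/7 - g²/7)
n = ⅐ (n = 1/(7 - 6/7*0 - ⅐*0²) = 1/(7 + 0 - ⅐*0) = 1/(7 + 0 + 0) = 1/7 = ⅐ ≈ 0.14286)
-31*0 - n = -31*0 - 1*⅐ = 0 - ⅐ = -⅐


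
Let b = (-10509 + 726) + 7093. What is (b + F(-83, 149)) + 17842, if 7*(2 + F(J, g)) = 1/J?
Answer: 8802149/581 ≈ 15150.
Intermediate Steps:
F(J, g) = -2 + 1/(7*J)
b = -2690 (b = -9783 + 7093 = -2690)
(b + F(-83, 149)) + 17842 = (-2690 + (-2 + (⅐)/(-83))) + 17842 = (-2690 + (-2 + (⅐)*(-1/83))) + 17842 = (-2690 + (-2 - 1/581)) + 17842 = (-2690 - 1163/581) + 17842 = -1564053/581 + 17842 = 8802149/581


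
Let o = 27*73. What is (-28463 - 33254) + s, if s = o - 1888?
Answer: -61634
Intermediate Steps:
o = 1971
s = 83 (s = 1971 - 1888 = 83)
(-28463 - 33254) + s = (-28463 - 33254) + 83 = -61717 + 83 = -61634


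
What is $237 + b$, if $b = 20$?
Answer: $257$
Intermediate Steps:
$237 + b = 237 + 20 = 257$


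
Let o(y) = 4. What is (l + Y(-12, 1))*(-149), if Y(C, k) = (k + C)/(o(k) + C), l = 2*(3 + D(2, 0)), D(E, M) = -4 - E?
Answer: 5513/8 ≈ 689.13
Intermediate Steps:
l = -6 (l = 2*(3 + (-4 - 1*2)) = 2*(3 + (-4 - 2)) = 2*(3 - 6) = 2*(-3) = -6)
Y(C, k) = (C + k)/(4 + C) (Y(C, k) = (k + C)/(4 + C) = (C + k)/(4 + C))
(l + Y(-12, 1))*(-149) = (-6 + (-12 + 1)/(4 - 12))*(-149) = (-6 - 11/(-8))*(-149) = (-6 - 1/8*(-11))*(-149) = (-6 + 11/8)*(-149) = -37/8*(-149) = 5513/8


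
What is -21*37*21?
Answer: -16317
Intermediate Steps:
-21*37*21 = -777*21 = -16317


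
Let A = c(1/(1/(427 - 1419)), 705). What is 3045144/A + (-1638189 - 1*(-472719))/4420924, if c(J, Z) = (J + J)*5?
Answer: -421059739233/1370486440 ≈ -307.23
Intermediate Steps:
c(J, Z) = 10*J (c(J, Z) = (2*J)*5 = 10*J)
A = -9920 (A = 10/(1/(427 - 1419)) = 10/(1/(-992)) = 10/(-1/992) = 10*(-992) = -9920)
3045144/A + (-1638189 - 1*(-472719))/4420924 = 3045144/(-9920) + (-1638189 - 1*(-472719))/4420924 = 3045144*(-1/9920) + (-1638189 + 472719)*(1/4420924) = -380643/1240 - 1165470*1/4420924 = -380643/1240 - 582735/2210462 = -421059739233/1370486440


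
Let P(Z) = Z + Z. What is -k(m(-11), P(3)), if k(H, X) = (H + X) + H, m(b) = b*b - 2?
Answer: -244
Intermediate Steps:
P(Z) = 2*Z
m(b) = -2 + b² (m(b) = b² - 2 = -2 + b²)
k(H, X) = X + 2*H
-k(m(-11), P(3)) = -(2*3 + 2*(-2 + (-11)²)) = -(6 + 2*(-2 + 121)) = -(6 + 2*119) = -(6 + 238) = -1*244 = -244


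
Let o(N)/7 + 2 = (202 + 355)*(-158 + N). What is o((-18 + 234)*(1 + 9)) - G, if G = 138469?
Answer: 7667315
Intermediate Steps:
o(N) = -616056 + 3899*N (o(N) = -14 + 7*((202 + 355)*(-158 + N)) = -14 + 7*(557*(-158 + N)) = -14 + 7*(-88006 + 557*N) = -14 + (-616042 + 3899*N) = -616056 + 3899*N)
o((-18 + 234)*(1 + 9)) - G = (-616056 + 3899*((-18 + 234)*(1 + 9))) - 1*138469 = (-616056 + 3899*(216*10)) - 138469 = (-616056 + 3899*2160) - 138469 = (-616056 + 8421840) - 138469 = 7805784 - 138469 = 7667315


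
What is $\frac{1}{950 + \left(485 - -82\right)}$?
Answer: $\frac{1}{1517} \approx 0.0006592$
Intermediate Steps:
$\frac{1}{950 + \left(485 - -82\right)} = \frac{1}{950 + \left(485 + \left(-167 + 249\right)\right)} = \frac{1}{950 + \left(485 + 82\right)} = \frac{1}{950 + 567} = \frac{1}{1517}$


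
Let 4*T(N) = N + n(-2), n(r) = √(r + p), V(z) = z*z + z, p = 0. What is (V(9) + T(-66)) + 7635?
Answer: 15417/2 + I*√2/4 ≈ 7708.5 + 0.35355*I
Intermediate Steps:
V(z) = z + z² (V(z) = z² + z = z + z²)
n(r) = √r (n(r) = √(r + 0) = √r)
T(N) = N/4 + I*√2/4 (T(N) = (N + √(-2))/4 = (N + I*√2)/4 = N/4 + I*√2/4)
(V(9) + T(-66)) + 7635 = (9*(1 + 9) + ((¼)*(-66) + I*√2/4)) + 7635 = (9*10 + (-33/2 + I*√2/4)) + 7635 = (90 + (-33/2 + I*√2/4)) + 7635 = (147/2 + I*√2/4) + 7635 = 15417/2 + I*√2/4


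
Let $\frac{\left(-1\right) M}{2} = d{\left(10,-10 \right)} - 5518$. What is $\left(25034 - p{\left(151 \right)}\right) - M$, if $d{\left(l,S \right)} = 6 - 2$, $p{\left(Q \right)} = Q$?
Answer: $13855$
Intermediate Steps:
$d{\left(l,S \right)} = 4$
$M = 11028$ ($M = - 2 \left(4 - 5518\right) = \left(-2\right) \left(-5514\right) = 11028$)
$\left(25034 - p{\left(151 \right)}\right) - M = \left(25034 - 151\right) - 11028 = 24883 - 11028 = 13855$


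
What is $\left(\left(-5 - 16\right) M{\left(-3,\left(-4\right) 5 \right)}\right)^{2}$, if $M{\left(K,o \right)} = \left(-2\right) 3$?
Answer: $15876$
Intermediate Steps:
$M{\left(K,o \right)} = -6$
$\left(\left(-5 - 16\right) M{\left(-3,\left(-4\right) 5 \right)}\right)^{2} = \left(\left(-5 - 16\right) \left(-6\right)\right)^{2} = \left(\left(-21\right) \left(-6\right)\right)^{2} = 126^{2} = 15876$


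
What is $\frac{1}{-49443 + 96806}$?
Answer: $\frac{1}{47363} \approx 2.1114 \cdot 10^{-5}$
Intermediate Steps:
$\frac{1}{-49443 + 96806} = \frac{1}{47363}$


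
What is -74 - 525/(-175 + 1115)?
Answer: -14017/188 ≈ -74.558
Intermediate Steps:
-74 - 525/(-175 + 1115) = -74 - 525/940 = -74 - 525*1/940 = -74 - 105/188 = -14017/188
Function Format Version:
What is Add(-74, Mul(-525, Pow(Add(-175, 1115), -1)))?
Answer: Rational(-14017, 188) ≈ -74.558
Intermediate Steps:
Add(-74, Mul(-525, Pow(Add(-175, 1115), -1))) = Add(-74, Mul(-525, Pow(940, -1))) = Add(-74, Mul(-525, Rational(1, 940))) = Add(-74, Rational(-105, 188)) = Rational(-14017, 188)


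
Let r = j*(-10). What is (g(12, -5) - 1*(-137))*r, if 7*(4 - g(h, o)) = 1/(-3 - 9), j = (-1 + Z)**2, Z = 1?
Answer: 0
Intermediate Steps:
j = 0 (j = (-1 + 1)**2 = 0**2 = 0)
g(h, o) = 337/84 (g(h, o) = 4 - 1/(7*(-3 - 9)) = 4 - 1/7/(-12) = 4 - 1/7*(-1/12) = 4 + 1/84 = 337/84)
r = 0 (r = 0*(-10) = 0)
(g(12, -5) - 1*(-137))*r = (337/84 - 1*(-137))*0 = (337/84 + 137)*0 = (11845/84)*0 = 0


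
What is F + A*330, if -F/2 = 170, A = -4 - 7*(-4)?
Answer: 7580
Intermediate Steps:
A = 24 (A = -4 + 28 = 24)
F = -340 (F = -2*170 = -340)
F + A*330 = -340 + 24*330 = -340 + 7920 = 7580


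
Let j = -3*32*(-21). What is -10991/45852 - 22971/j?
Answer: -9957631/855904 ≈ -11.634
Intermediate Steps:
j = 2016 (j = -96*(-21) = 2016)
-10991/45852 - 22971/j = -10991/45852 - 22971/2016 = -10991*1/45852 - 22971*1/2016 = -10991/45852 - 7657/672 = -9957631/855904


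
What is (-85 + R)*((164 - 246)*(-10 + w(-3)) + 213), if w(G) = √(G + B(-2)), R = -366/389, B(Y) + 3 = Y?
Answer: -34534223/389 + 5482684*I*√2/389 ≈ -88777.0 + 19932.0*I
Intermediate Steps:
B(Y) = -3 + Y
R = -366/389 (R = -366*1/389 = -366/389 ≈ -0.94087)
w(G) = √(-5 + G) (w(G) = √(G + (-3 - 2)) = √(G - 5) = √(-5 + G))
(-85 + R)*((164 - 246)*(-10 + w(-3)) + 213) = (-85 - 366/389)*((164 - 246)*(-10 + √(-5 - 3)) + 213) = -33431*(-82*(-10 + √(-8)) + 213)/389 = -33431*(-82*(-10 + 2*I*√2) + 213)/389 = -33431*((820 - 164*I*√2) + 213)/389 = -33431*(1033 - 164*I*√2)/389 = -34534223/389 + 5482684*I*√2/389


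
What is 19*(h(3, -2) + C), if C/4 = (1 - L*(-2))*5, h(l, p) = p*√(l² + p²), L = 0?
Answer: 380 - 38*√13 ≈ 242.99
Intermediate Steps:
C = 20 (C = 4*((1 - 1*0*(-2))*5) = 4*((1 + 0*(-2))*5) = 4*((1 + 0)*5) = 4*(1*5) = 4*5 = 20)
19*(h(3, -2) + C) = 19*(-2*√(3² + (-2)²) + 20) = 19*(-2*√(9 + 4) + 20) = 19*(-2*√13 + 20) = 19*(20 - 2*√13) = 380 - 38*√13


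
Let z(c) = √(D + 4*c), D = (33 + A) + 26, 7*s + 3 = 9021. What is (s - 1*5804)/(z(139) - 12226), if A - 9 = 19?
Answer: 386463860/1046321031 + 31610*√643/1046321031 ≈ 0.37012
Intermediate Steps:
A = 28 (A = 9 + 19 = 28)
s = 9018/7 (s = -3/7 + (⅐)*9021 = -3/7 + 9021/7 = 9018/7 ≈ 1288.3)
D = 87 (D = (33 + 28) + 26 = 61 + 26 = 87)
z(c) = √(87 + 4*c)
(s - 1*5804)/(z(139) - 12226) = (9018/7 - 1*5804)/(√(87 + 4*139) - 12226) = (9018/7 - 5804)/(√(87 + 556) - 12226) = -31610/(7*(√643 - 12226)) = -31610/(7*(-12226 + √643))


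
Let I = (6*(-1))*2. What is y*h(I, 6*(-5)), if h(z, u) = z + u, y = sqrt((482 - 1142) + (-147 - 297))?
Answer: -168*I*sqrt(69) ≈ -1395.5*I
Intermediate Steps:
I = -12 (I = -6*2 = -12)
y = 4*I*sqrt(69) (y = sqrt(-660 - 444) = sqrt(-1104) = 4*I*sqrt(69) ≈ 33.227*I)
h(z, u) = u + z
y*h(I, 6*(-5)) = (4*I*sqrt(69))*(6*(-5) - 12) = (4*I*sqrt(69))*(-30 - 12) = (4*I*sqrt(69))*(-42) = -168*I*sqrt(69)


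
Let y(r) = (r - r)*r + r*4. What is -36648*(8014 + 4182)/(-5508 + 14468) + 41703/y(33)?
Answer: -152669089/3080 ≈ -49568.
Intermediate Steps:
y(r) = 4*r (y(r) = 0*r + 4*r = 0 + 4*r = 4*r)
-36648*(8014 + 4182)/(-5508 + 14468) + 41703/y(33) = -36648*(8014 + 4182)/(-5508 + 14468) + 41703/((4*33)) = -36648/(8960/12196) + 41703/132 = -36648/(8960*(1/12196)) + 41703*(1/132) = -36648/2240/3049 + 13901/44 = -36648*3049/2240 + 13901/44 = -13967469/280 + 13901/44 = -152669089/3080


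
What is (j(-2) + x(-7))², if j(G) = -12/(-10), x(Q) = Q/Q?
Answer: 121/25 ≈ 4.8400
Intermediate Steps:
x(Q) = 1
j(G) = 6/5 (j(G) = -12*(-⅒) = 6/5)
(j(-2) + x(-7))² = (6/5 + 1)² = (11/5)² = 121/25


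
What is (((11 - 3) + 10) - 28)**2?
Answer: 100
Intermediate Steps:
(((11 - 3) + 10) - 28)**2 = ((8 + 10) - 28)**2 = (18 - 28)**2 = (-10)**2 = 100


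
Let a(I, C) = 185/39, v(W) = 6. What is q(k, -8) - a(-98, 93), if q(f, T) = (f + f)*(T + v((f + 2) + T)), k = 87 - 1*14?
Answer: -11573/39 ≈ -296.74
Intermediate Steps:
k = 73 (k = 87 - 14 = 73)
a(I, C) = 185/39 (a(I, C) = 185*(1/39) = 185/39)
q(f, T) = 2*f*(6 + T) (q(f, T) = (f + f)*(T + 6) = (2*f)*(6 + T) = 2*f*(6 + T))
q(k, -8) - a(-98, 93) = 2*73*(6 - 8) - 1*185/39 = 2*73*(-2) - 185/39 = -292 - 185/39 = -11573/39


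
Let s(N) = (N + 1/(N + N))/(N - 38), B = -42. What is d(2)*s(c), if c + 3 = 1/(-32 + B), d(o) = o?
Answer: 104934/676805 ≈ 0.15504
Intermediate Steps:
c = -223/74 (c = -3 + 1/(-32 - 42) = -3 + 1/(-74) = -3 - 1/74 = -223/74 ≈ -3.0135)
s(N) = (N + 1/(2*N))/(-38 + N)
d(2)*s(c) = 2*((½ + (-223/74)²)/((-223/74)*(-38 - 223/74))) = 2*(-74*(½ + 49729/5476)/(223*(-3035/74))) = 2*(-74/223*(-74/3035)*52467/5476) = 2*(52467/676805) = 104934/676805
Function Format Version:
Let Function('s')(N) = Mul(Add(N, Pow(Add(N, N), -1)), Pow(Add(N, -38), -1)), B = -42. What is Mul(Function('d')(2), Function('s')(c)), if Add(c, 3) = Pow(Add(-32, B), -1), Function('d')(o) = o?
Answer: Rational(104934, 676805) ≈ 0.15504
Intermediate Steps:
c = Rational(-223, 74) (c = Add(-3, Pow(Add(-32, -42), -1)) = Add(-3, Pow(-74, -1)) = Add(-3, Rational(-1, 74)) = Rational(-223, 74) ≈ -3.0135)
Function('s')(N) = Mul(Pow(Add(-38, N), -1), Add(N, Mul(Rational(1, 2), Pow(N, -1)))) (Function('s')(N) = Mul(Add(N, Pow(Mul(2, N), -1)), Pow(Add(-38, N), -1)) = Mul(Add(N, Mul(Rational(1, 2), Pow(N, -1))), Pow(Add(-38, N), -1)) = Mul(Pow(Add(-38, N), -1), Add(N, Mul(Rational(1, 2), Pow(N, -1)))))
Mul(Function('d')(2), Function('s')(c)) = Mul(2, Mul(Pow(Rational(-223, 74), -1), Pow(Add(-38, Rational(-223, 74)), -1), Add(Rational(1, 2), Pow(Rational(-223, 74), 2)))) = Mul(2, Mul(Rational(-74, 223), Pow(Rational(-3035, 74), -1), Add(Rational(1, 2), Rational(49729, 5476)))) = Mul(2, Mul(Rational(-74, 223), Rational(-74, 3035), Rational(52467, 5476))) = Mul(2, Rational(52467, 676805)) = Rational(104934, 676805)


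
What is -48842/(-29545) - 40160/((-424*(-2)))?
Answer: -71569324/1565885 ≈ -45.705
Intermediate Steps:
-48842/(-29545) - 40160/((-424*(-2))) = -48842*(-1/29545) - 40160/848 = 48842/29545 - 40160*1/848 = 48842/29545 - 2510/53 = -71569324/1565885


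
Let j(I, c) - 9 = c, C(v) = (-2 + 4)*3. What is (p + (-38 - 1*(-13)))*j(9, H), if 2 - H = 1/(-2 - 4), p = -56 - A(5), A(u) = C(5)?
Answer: -1943/2 ≈ -971.50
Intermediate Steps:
C(v) = 6 (C(v) = 2*3 = 6)
A(u) = 6
p = -62 (p = -56 - 1*6 = -56 - 6 = -62)
H = 13/6 (H = 2 - 1/(-2 - 4) = 2 - 1/(-6) = 2 - 1*(-⅙) = 2 + ⅙ = 13/6 ≈ 2.1667)
j(I, c) = 9 + c
(p + (-38 - 1*(-13)))*j(9, H) = (-62 + (-38 - 1*(-13)))*(9 + 13/6) = (-62 + (-38 + 13))*(67/6) = (-62 - 25)*(67/6) = -87*67/6 = -1943/2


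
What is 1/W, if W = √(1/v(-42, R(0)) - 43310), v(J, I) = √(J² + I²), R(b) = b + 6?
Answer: -2*I*√15/√(2598600 - √2) ≈ -0.0048051*I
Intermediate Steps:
R(b) = 6 + b
v(J, I) = √(I² + J²)
W = √(-43310 + √2/60) (W = √(1/(√((6 + 0)² + (-42)²)) - 43310) = √(1/(√(6² + 1764)) - 43310) = √(1/(√(36 + 1764)) - 43310) = √(1/(√1800) - 43310) = √(1/(30*√2) - 43310) = √(√2/60 - 43310) = √(-43310 + √2/60) ≈ 208.11*I)
1/W = 1/(√(-38979000 + 15*√2)/30) = 30/√(-38979000 + 15*√2)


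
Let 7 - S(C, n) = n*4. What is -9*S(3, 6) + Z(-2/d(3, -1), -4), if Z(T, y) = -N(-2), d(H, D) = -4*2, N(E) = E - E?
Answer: 153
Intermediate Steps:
N(E) = 0
d(H, D) = -8
S(C, n) = 7 - 4*n (S(C, n) = 7 - n*4 = 7 - 4*n)
Z(T, y) = 0 (Z(T, y) = -1*0 = 0)
-9*S(3, 6) + Z(-2/d(3, -1), -4) = -9*(7 - 4*6) + 0 = -9*(7 - 24) + 0 = -9*(-17) + 0 = 153 + 0 = 153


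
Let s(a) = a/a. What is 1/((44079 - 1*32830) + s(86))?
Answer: 1/11250 ≈ 8.8889e-5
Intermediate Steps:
s(a) = 1
1/((44079 - 1*32830) + s(86)) = 1/((44079 - 1*32830) + 1) = 1/((44079 - 32830) + 1) = 1/(11249 + 1) = 1/11250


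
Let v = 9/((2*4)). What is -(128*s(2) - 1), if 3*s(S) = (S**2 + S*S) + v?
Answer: -1165/3 ≈ -388.33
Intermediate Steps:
v = 9/8 ≈ 1.1250
s(S) = 3/8 + 2*S**2/3 (s(S) = ((S**2 + S*S) + 9/8)/3 = ((S**2 + S**2) + 9/8)/3 = (2*S**2 + 9/8)/3 = (9/8 + 2*S**2)/3 = 3/8 + 2*S**2/3)
-(128*s(2) - 1) = -(128*(3/8 + (2/3)*2**2) - 1) = -(128*(3/8 + (2/3)*4) - 1) = -(128*(3/8 + 8/3) - 1) = -(128*(73/24) - 1) = -(1168/3 - 1) = -1*1165/3 = -1165/3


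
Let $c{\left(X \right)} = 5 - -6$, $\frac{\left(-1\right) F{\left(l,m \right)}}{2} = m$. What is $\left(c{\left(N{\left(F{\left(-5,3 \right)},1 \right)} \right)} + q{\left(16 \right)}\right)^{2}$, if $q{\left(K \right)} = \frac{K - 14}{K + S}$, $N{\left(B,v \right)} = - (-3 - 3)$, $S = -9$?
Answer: $\frac{6241}{49} \approx 127.37$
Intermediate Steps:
$F{\left(l,m \right)} = - 2 m$
$N{\left(B,v \right)} = 6$ ($N{\left(B,v \right)} = \left(-1\right) \left(-6\right) = 6$)
$c{\left(X \right)} = 11$ ($c{\left(X \right)} = 5 + 6 = 11$)
$q{\left(K \right)} = \frac{-14 + K}{-9 + K}$ ($q{\left(K \right)} = \frac{K - 14}{K - 9} = \frac{-14 + K}{-9 + K}$)
$\left(c{\left(N{\left(F{\left(-5,3 \right)},1 \right)} \right)} + q{\left(16 \right)}\right)^{2} = \left(11 + \frac{-14 + 16}{-9 + 16}\right)^{2} = \left(11 + \frac{1}{7} \cdot 2\right)^{2} = \left(11 + \frac{2}{7}\right)^{2} = \left(\frac{79}{7}\right)^{2} = \frac{6241}{49}$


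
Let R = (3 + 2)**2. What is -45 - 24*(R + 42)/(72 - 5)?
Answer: -69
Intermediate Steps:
R = 25 (R = 5**2 = 25)
-45 - 24*(R + 42)/(72 - 5) = -45 - 24*(25 + 42)/(72 - 5) = -45 - 1608/67 = -45 - 24*1 = -45 - 24 = -69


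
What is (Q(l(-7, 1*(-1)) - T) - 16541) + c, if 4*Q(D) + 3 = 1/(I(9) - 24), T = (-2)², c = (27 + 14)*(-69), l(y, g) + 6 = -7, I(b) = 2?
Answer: -1704627/88 ≈ -19371.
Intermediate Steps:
l(y, g) = -13 (l(y, g) = -6 - 7 = -13)
c = -2829 (c = 41*(-69) = -2829)
T = 4
Q(D) = -67/88 (Q(D) = -¾ + 1/(4*(2 - 24)) = -¾ + (¼)/(-22) = -¾ + (¼)*(-1/22) = -¾ - 1/88 = -67/88)
(Q(l(-7, 1*(-1)) - T) - 16541) + c = (-67/88 - 16541) - 2829 = -1455675/88 - 2829 = -1704627/88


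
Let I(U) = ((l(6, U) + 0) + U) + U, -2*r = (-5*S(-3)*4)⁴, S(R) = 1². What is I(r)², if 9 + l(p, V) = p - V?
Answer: 6400480009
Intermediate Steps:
l(p, V) = -9 + p - V (l(p, V) = -9 + (p - V) = -9 + p - V)
S(R) = 1
r = -80000 (r = -(-5*1*4)⁴/2 = -(-5*4)⁴/2 = -½*(-20)⁴ = -½*160000 = -80000)
I(U) = -3 + U (I(U) = (((-9 + 6 - U) + 0) + U) + U = (((-3 - U) + 0) + U) + U = ((-3 - U) + U) + U = -3 + U)
I(r)² = (-3 - 80000)² = (-80003)² = 6400480009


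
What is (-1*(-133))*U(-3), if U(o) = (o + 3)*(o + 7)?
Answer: 0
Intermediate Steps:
U(o) = (3 + o)*(7 + o)
(-1*(-133))*U(-3) = (-1*(-133))*(21 + (-3)**2 + 10*(-3)) = 133*(21 + 9 - 30) = 133*0 = 0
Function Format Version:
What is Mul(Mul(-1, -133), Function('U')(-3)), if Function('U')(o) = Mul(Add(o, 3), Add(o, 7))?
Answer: 0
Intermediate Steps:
Function('U')(o) = Mul(Add(3, o), Add(7, o))
Mul(Mul(-1, -133), Function('U')(-3)) = Mul(Mul(-1, -133), Add(21, Pow(-3, 2), Mul(10, -3))) = Mul(133, Add(21, 9, -30)) = Mul(133, 0) = 0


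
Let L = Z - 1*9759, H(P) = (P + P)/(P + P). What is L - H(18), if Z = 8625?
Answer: -1135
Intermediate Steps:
H(P) = 1 (H(P) = (2*P)/((2*P)) = (2*P)*(1/(2*P)) = 1)
L = -1134 (L = 8625 - 1*9759 = 8625 - 9759 = -1134)
L - H(18) = -1134 - 1*1 = -1134 - 1 = -1135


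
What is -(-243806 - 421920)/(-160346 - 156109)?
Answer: -665726/316455 ≈ -2.1037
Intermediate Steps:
-(-243806 - 421920)/(-160346 - 156109) = -(-665726)/(-316455) = -(-665726)*(-1)/316455 = -1*665726/316455 = -665726/316455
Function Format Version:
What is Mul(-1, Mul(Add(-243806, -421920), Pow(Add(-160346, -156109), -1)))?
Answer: Rational(-665726, 316455) ≈ -2.1037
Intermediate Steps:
Mul(-1, Mul(Add(-243806, -421920), Pow(Add(-160346, -156109), -1))) = Mul(-1, Mul(-665726, Pow(-316455, -1))) = Mul(-1, Mul(-665726, Rational(-1, 316455))) = Mul(-1, Rational(665726, 316455)) = Rational(-665726, 316455)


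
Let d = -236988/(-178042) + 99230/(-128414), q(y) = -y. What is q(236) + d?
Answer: -1345730670549/5715771347 ≈ -235.44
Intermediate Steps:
d = 3191367343/5715771347 (d = -236988*(-1/178042) + 99230*(-1/128414) = 118494/89021 - 49615/64207 = 3191367343/5715771347 ≈ 0.55834)
q(236) + d = -1*236 + 3191367343/5715771347 = -236 + 3191367343/5715771347 = -1345730670549/5715771347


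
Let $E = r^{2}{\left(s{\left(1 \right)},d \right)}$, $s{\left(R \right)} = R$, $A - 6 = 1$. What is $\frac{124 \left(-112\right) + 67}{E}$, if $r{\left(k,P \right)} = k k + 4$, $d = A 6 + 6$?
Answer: $- \frac{13821}{25} \approx -552.84$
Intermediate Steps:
$A = 7$ ($A = 6 + 1 = 7$)
$d = 48$ ($d = 7 \cdot 6 + 6 = 42 + 6 = 48$)
$r{\left(k,P \right)} = 4 + k^{2}$ ($r{\left(k,P \right)} = k^{2} + 4 = 4 + k^{2}$)
$E = 25$ ($E = \left(4 + 1^{2}\right)^{2} = \left(4 + 1\right)^{2} = 5^{2} = 25$)
$\frac{124 \left(-112\right) + 67}{E} = \frac{124 \left(-112\right) + 67}{25} = \left(-13888 + 67\right) \frac{1}{25} = \left(-13821\right) \frac{1}{25} = - \frac{13821}{25}$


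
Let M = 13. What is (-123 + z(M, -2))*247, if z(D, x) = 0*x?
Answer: -30381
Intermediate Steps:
z(D, x) = 0
(-123 + z(M, -2))*247 = (-123 + 0)*247 = -123*247 = -30381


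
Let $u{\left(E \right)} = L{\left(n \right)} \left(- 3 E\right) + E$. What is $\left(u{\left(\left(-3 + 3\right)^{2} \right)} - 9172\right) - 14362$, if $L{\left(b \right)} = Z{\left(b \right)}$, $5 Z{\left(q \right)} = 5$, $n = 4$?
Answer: $-23534$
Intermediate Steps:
$Z{\left(q \right)} = 1$ ($Z{\left(q \right)} = \frac{1}{5} \cdot 5 = 1$)
$L{\left(b \right)} = 1$
$u{\left(E \right)} = - 2 E$ ($u{\left(E \right)} = 1 \left(- 3 E\right) + E = - 3 E + E = - 2 E$)
$\left(u{\left(\left(-3 + 3\right)^{2} \right)} - 9172\right) - 14362 = \left(- 2 \left(-3 + 3\right)^{2} - 9172\right) - 14362 = \left(- 2 \cdot 0^{2} - 9172\right) - 14362 = \left(\left(-2\right) 0 - 9172\right) - 14362 = \left(0 - 9172\right) - 14362 = -9172 - 14362 = -23534$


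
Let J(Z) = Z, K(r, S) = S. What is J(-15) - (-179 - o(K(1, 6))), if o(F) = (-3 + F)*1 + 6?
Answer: 173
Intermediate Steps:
o(F) = 3 + F (o(F) = (-3 + F) + 6 = 3 + F)
J(-15) - (-179 - o(K(1, 6))) = -15 - (-179 - (3 + 6)) = -15 - (-179 - 1*9) = -15 - (-179 - 9) = -15 - 1*(-188) = -15 + 188 = 173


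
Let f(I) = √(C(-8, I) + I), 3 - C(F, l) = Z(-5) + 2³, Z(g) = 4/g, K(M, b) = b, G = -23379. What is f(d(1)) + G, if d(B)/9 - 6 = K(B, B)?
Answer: -23379 + 7*√30/5 ≈ -23371.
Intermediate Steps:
d(B) = 54 + 9*B
C(F, l) = -21/5 (C(F, l) = 3 - (4/(-5) + 2³) = 3 - (4*(-⅕) + 8) = 3 - (-⅘ + 8) = 3 - 1*36/5 = 3 - 36/5 = -21/5)
f(I) = √(-21/5 + I)
f(d(1)) + G = √(-105 + 25*(54 + 9*1))/5 - 23379 = √(-105 + 25*(54 + 9))/5 - 23379 = √(-105 + 25*63)/5 - 23379 = √(-105 + 1575)/5 - 23379 = √1470/5 - 23379 = (7*√30)/5 - 23379 = 7*√30/5 - 23379 = -23379 + 7*√30/5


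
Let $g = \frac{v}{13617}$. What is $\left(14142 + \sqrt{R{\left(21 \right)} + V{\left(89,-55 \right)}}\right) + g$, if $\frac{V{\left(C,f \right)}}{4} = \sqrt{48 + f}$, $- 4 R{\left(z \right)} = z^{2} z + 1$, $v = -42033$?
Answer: $\frac{64176527}{4539} + \frac{\sqrt{-9262 + 16 i \sqrt{7}}}{2} \approx 14139.0 + 48.12 i$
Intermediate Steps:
$R{\left(z \right)} = - \frac{1}{4} - \frac{z^{3}}{4}$ ($R{\left(z \right)} = - \frac{z^{2} z + 1}{4} = - \frac{z^{3} + 1}{4} = - \frac{1 + z^{3}}{4} = - \frac{1}{4} - \frac{z^{3}}{4}$)
$V{\left(C,f \right)} = 4 \sqrt{48 + f}$
$g = - \frac{14011}{4539}$ ($g = - \frac{42033}{13617} = \left(-42033\right) \frac{1}{13617} = - \frac{14011}{4539} \approx -3.0868$)
$\left(14142 + \sqrt{R{\left(21 \right)} + V{\left(89,-55 \right)}}\right) + g = \left(14142 + \sqrt{\left(- \frac{1}{4} - \frac{21^{3}}{4}\right) + 4 \sqrt{48 - 55}}\right) - \frac{14011}{4539} = \left(14142 + \sqrt{\left(- \frac{1}{4} - \frac{9261}{4}\right) + 4 \sqrt{-7}}\right) - \frac{14011}{4539} = \left(14142 + \sqrt{\left(- \frac{1}{4} - \frac{9261}{4}\right) + 4 i \sqrt{7}}\right) - \frac{14011}{4539} = \left(14142 + \sqrt{- \frac{4631}{2} + 4 i \sqrt{7}}\right) - \frac{14011}{4539} = \frac{64176527}{4539} + \sqrt{- \frac{4631}{2} + 4 i \sqrt{7}}$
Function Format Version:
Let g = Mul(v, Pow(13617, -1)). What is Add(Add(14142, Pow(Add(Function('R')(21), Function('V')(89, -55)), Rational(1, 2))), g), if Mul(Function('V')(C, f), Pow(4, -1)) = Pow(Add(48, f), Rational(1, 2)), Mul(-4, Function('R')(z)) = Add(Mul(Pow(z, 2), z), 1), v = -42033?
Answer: Add(Rational(64176527, 4539), Mul(Rational(1, 2), Pow(Add(-9262, Mul(16, I, Pow(7, Rational(1, 2)))), Rational(1, 2)))) ≈ Add(14139., Mul(48.120, I))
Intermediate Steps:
Function('R')(z) = Add(Rational(-1, 4), Mul(Rational(-1, 4), Pow(z, 3))) (Function('R')(z) = Mul(Rational(-1, 4), Add(Mul(Pow(z, 2), z), 1)) = Mul(Rational(-1, 4), Add(Pow(z, 3), 1)) = Mul(Rational(-1, 4), Add(1, Pow(z, 3))) = Add(Rational(-1, 4), Mul(Rational(-1, 4), Pow(z, 3))))
Function('V')(C, f) = Mul(4, Pow(Add(48, f), Rational(1, 2)))
g = Rational(-14011, 4539) (g = Mul(-42033, Pow(13617, -1)) = Mul(-42033, Rational(1, 13617)) = Rational(-14011, 4539) ≈ -3.0868)
Add(Add(14142, Pow(Add(Function('R')(21), Function('V')(89, -55)), Rational(1, 2))), g) = Add(Add(14142, Pow(Add(Add(Rational(-1, 4), Mul(Rational(-1, 4), Pow(21, 3))), Mul(4, Pow(Add(48, -55), Rational(1, 2)))), Rational(1, 2))), Rational(-14011, 4539)) = Add(Add(14142, Pow(Add(Add(Rational(-1, 4), Mul(Rational(-1, 4), 9261)), Mul(4, Pow(-7, Rational(1, 2)))), Rational(1, 2))), Rational(-14011, 4539)) = Add(Add(14142, Pow(Add(Add(Rational(-1, 4), Rational(-9261, 4)), Mul(4, Mul(I, Pow(7, Rational(1, 2))))), Rational(1, 2))), Rational(-14011, 4539)) = Add(Add(14142, Pow(Add(Rational(-4631, 2), Mul(4, I, Pow(7, Rational(1, 2)))), Rational(1, 2))), Rational(-14011, 4539)) = Add(Rational(64176527, 4539), Pow(Add(Rational(-4631, 2), Mul(4, I, Pow(7, Rational(1, 2)))), Rational(1, 2)))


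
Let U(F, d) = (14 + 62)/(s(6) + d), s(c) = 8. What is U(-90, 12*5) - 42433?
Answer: -721342/17 ≈ -42432.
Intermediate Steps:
U(F, d) = 76/(8 + d) (U(F, d) = (14 + 62)/(8 + d) = 76/(8 + d))
U(-90, 12*5) - 42433 = 76/(8 + 12*5) - 42433 = 76/(8 + 60) - 42433 = 76/68 - 42433 = 76*(1/68) - 42433 = 19/17 - 42433 = -721342/17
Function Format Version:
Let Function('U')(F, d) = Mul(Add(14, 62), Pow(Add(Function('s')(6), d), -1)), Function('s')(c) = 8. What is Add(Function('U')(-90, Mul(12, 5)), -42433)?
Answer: Rational(-721342, 17) ≈ -42432.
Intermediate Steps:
Function('U')(F, d) = Mul(76, Pow(Add(8, d), -1)) (Function('U')(F, d) = Mul(Add(14, 62), Pow(Add(8, d), -1)) = Mul(76, Pow(Add(8, d), -1)))
Add(Function('U')(-90, Mul(12, 5)), -42433) = Add(Mul(76, Pow(Add(8, Mul(12, 5)), -1)), -42433) = Add(Mul(76, Pow(Add(8, 60), -1)), -42433) = Add(Mul(76, Pow(68, -1)), -42433) = Add(Mul(76, Rational(1, 68)), -42433) = Add(Rational(19, 17), -42433) = Rational(-721342, 17)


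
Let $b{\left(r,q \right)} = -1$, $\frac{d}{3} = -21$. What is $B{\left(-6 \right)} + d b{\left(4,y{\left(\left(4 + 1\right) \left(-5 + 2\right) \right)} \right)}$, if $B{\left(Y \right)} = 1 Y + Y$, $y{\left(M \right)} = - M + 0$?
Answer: $51$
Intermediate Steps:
$d = -63$ ($d = 3 \left(-21\right) = -63$)
$y{\left(M \right)} = - M$
$B{\left(Y \right)} = 2 Y$ ($B{\left(Y \right)} = Y + Y = 2 Y$)
$B{\left(-6 \right)} + d b{\left(4,y{\left(\left(4 + 1\right) \left(-5 + 2\right) \right)} \right)} = 2 \left(-6\right) - -63 = -12 + 63 = 51$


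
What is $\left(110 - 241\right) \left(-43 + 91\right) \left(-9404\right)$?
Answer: $59132352$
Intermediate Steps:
$\left(110 - 241\right) \left(-43 + 91\right) \left(-9404\right) = \left(-131\right) 48 \left(-9404\right) = \left(-6288\right) \left(-9404\right) = 59132352$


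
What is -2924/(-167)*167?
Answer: 2924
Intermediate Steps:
-2924/(-167)*167 = -2924*(-1)/167*167 = -172*(-17/167)*167 = (2924/167)*167 = 2924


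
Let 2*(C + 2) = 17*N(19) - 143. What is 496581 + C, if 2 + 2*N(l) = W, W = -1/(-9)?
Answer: 17873981/36 ≈ 4.9650e+5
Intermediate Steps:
W = ⅑ (W = -1*(-⅑) = ⅑ ≈ 0.11111)
N(l) = -17/18 (N(l) = -1 + (½)*(⅑) = -1 + 1/18 = -17/18)
C = -2935/36 (C = -2 + (17*(-17/18) - 143)/2 = -2 + (-289/18 - 143)/2 = -2 + (½)*(-2863/18) = -2 - 2863/36 = -2935/36 ≈ -81.528)
496581 + C = 496581 - 2935/36 = 17873981/36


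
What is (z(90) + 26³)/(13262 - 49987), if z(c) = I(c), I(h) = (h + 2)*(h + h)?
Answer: -34136/36725 ≈ -0.92950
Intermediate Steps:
I(h) = 2*h*(2 + h) (I(h) = (2 + h)*(2*h) = 2*h*(2 + h))
z(c) = 2*c*(2 + c)
(z(90) + 26³)/(13262 - 49987) = (2*90*(2 + 90) + 26³)/(13262 - 49987) = (2*90*92 + 17576)/(-36725) = (16560 + 17576)*(-1/36725) = 34136*(-1/36725) = -34136/36725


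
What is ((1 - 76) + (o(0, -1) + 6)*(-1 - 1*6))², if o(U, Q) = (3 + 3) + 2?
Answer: 29929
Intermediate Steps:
o(U, Q) = 8 (o(U, Q) = 6 + 2 = 8)
((1 - 76) + (o(0, -1) + 6)*(-1 - 1*6))² = ((1 - 76) + (8 + 6)*(-1 - 1*6))² = (-75 + 14*(-1 - 6))² = (-75 + 14*(-7))² = (-75 - 98)² = (-173)² = 29929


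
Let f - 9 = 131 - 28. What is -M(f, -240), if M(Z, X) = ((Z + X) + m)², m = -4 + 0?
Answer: -17424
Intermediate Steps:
f = 112 (f = 9 + (131 - 28) = 9 + 103 = 112)
m = -4
M(Z, X) = (-4 + X + Z)² (M(Z, X) = ((Z + X) - 4)² = ((X + Z) - 4)² = (-4 + X + Z)²)
-M(f, -240) = -(-4 - 240 + 112)² = -1*(-132)² = -1*17424 = -17424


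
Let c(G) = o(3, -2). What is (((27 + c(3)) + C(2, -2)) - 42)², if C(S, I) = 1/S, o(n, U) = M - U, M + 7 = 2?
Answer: 1225/4 ≈ 306.25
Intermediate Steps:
M = -5 (M = -7 + 2 = -5)
o(n, U) = -5 - U
c(G) = -3 (c(G) = -5 - 1*(-2) = -5 + 2 = -3)
(((27 + c(3)) + C(2, -2)) - 42)² = (((27 - 3) + 1/2) - 42)² = ((24 + ½) - 42)² = (49/2 - 42)² = (-35/2)² = 1225/4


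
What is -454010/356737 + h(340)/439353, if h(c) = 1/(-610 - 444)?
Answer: -210242071285357/165197078603694 ≈ -1.2727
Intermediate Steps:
h(c) = -1/1054 (h(c) = 1/(-1054) = -1/1054)
-454010/356737 + h(340)/439353 = -454010/356737 - 1/1054/439353 = -454010*1/356737 - 1/1054*1/439353 = -454010/356737 - 1/463078062 = -210242071285357/165197078603694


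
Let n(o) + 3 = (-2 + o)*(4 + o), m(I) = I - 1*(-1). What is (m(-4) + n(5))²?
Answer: 441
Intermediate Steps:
m(I) = 1 + I (m(I) = I + 1 = 1 + I)
n(o) = -3 + (-2 + o)*(4 + o)
(m(-4) + n(5))² = ((1 - 4) + (-11 + 5² + 2*5))² = (-3 + (-11 + 25 + 10))² = (-3 + 24)² = 21² = 441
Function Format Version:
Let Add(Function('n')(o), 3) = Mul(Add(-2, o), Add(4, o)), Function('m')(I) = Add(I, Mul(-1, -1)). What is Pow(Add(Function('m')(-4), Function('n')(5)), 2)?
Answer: 441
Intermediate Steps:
Function('m')(I) = Add(1, I) (Function('m')(I) = Add(I, 1) = Add(1, I))
Function('n')(o) = Add(-3, Mul(Add(-2, o), Add(4, o)))
Pow(Add(Function('m')(-4), Function('n')(5)), 2) = Pow(Add(Add(1, -4), Add(-11, Pow(5, 2), Mul(2, 5))), 2) = Pow(Add(-3, Add(-11, 25, 10)), 2) = Pow(Add(-3, 24), 2) = Pow(21, 2) = 441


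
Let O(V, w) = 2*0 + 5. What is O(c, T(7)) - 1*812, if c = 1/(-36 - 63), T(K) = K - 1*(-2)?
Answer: -807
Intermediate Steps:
T(K) = 2 + K (T(K) = K + 2 = 2 + K)
c = -1/99 (c = 1/(-99) = -1/99 ≈ -0.010101)
O(V, w) = 5 (O(V, w) = 0 + 5 = 5)
O(c, T(7)) - 1*812 = 5 - 1*812 = 5 - 812 = -807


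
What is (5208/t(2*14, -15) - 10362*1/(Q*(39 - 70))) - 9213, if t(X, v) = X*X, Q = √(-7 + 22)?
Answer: -128889/14 + 3454*√15/155 ≈ -9120.0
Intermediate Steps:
Q = √15 ≈ 3.8730
t(X, v) = X²
(5208/t(2*14, -15) - 10362*1/(Q*(39 - 70))) - 9213 = (5208/((2*14)²) - 10362*√15/(15*(39 - 70))) - 9213 = (5208/(28²) - 10362*(-√15/465)) - 9213 = (5208/784 - 10362*(-√15/465)) - 9213 = (5208*(1/784) - (-3454)*√15/155) - 9213 = (93/14 + 3454*√15/155) - 9213 = -128889/14 + 3454*√15/155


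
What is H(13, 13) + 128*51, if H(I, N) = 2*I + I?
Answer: 6567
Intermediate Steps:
H(I, N) = 3*I
H(13, 13) + 128*51 = 3*13 + 128*51 = 39 + 6528 = 6567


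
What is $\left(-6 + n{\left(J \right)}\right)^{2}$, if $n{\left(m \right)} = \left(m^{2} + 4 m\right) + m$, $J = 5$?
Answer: $1936$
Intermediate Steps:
$n{\left(m \right)} = m^{2} + 5 m$
$\left(-6 + n{\left(J \right)}\right)^{2} = \left(-6 + 5 \left(5 + 5\right)\right)^{2} = \left(-6 + 5 \cdot 10\right)^{2} = \left(-6 + 50\right)^{2} = 44^{2} = 1936$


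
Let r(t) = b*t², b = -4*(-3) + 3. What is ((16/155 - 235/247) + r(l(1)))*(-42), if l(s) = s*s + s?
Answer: -95114334/38285 ≈ -2484.4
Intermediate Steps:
l(s) = s + s² (l(s) = s² + s = s + s²)
b = 15 (b = 12 + 3 = 15)
r(t) = 15*t²
((16/155 - 235/247) + r(l(1)))*(-42) = ((16/155 - 235/247) + 15*(1*(1 + 1))²)*(-42) = ((16*(1/155) - 235*1/247) + 15*(1*2)²)*(-42) = ((16/155 - 235/247) + 15*2²)*(-42) = (-32473/38285 + 15*4)*(-42) = (-32473/38285 + 60)*(-42) = (2264627/38285)*(-42) = -95114334/38285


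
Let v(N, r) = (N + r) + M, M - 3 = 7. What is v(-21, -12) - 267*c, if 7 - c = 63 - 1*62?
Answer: -1625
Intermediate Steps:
M = 10 (M = 3 + 7 = 10)
v(N, r) = 10 + N + r (v(N, r) = (N + r) + 10 = 10 + N + r)
c = 6 (c = 7 - (63 - 1*62) = 7 - (63 - 62) = 7 - 1*1 = 7 - 1 = 6)
v(-21, -12) - 267*c = (10 - 21 - 12) - 267*6 = -23 - 1602 = -1625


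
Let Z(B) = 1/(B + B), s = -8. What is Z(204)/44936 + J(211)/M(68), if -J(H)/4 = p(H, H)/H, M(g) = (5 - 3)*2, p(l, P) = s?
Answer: 146671315/3868450368 ≈ 0.037915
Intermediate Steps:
Z(B) = 1/(2*B)
p(l, P) = -8
M(g) = 4 (M(g) = 2*2 = 4)
J(H) = 32/H (J(H) = -(-32)/H = 32/H)
Z(204)/44936 + J(211)/M(68) = ((1/2)/204)/44936 + (32/211)/4 = ((1/2)*(1/204))*(1/44936) + (32*(1/211))*(1/4) = (1/408)*(1/44936) + (32/211)*(1/4) = 1/18333888 + 8/211 = 146671315/3868450368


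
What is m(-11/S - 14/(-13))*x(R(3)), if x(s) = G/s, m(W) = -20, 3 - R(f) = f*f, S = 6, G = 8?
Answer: 80/3 ≈ 26.667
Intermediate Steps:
R(f) = 3 - f² (R(f) = 3 - f*f = 3 - f²)
x(s) = 8/s
m(-11/S - 14/(-13))*x(R(3)) = -160/(3 - 1*3²) = -160/(3 - 1*9) = -160/(3 - 9) = -160/(-6) = -160*(-1)/6 = -20*(-4/3) = 80/3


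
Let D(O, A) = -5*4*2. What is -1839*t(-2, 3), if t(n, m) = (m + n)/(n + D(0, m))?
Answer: 613/14 ≈ 43.786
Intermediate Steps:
D(O, A) = -40 (D(O, A) = -20*2 = -40)
t(n, m) = (m + n)/(-40 + n) (t(n, m) = (m + n)/(n - 40) = (m + n)/(-40 + n))
-1839*t(-2, 3) = -1839*(3 - 2)/(-40 - 2) = -1839/(-42) = -(-613)/14 = -1839*(-1/42) = 613/14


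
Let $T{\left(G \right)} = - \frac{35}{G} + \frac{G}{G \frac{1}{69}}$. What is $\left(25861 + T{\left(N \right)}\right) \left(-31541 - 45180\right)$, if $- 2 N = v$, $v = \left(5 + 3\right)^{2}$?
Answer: $- \frac{63662702195}{32} \approx -1.9895 \cdot 10^{9}$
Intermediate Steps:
$v = 64$ ($v = 8^{2} = 64$)
$N = -32$ ($N = \left(- \frac{1}{2}\right) 64 = -32$)
$T{\left(G \right)} = 69 - \frac{35}{G}$ ($T{\left(G \right)} = - \frac{35}{G} + \frac{G}{G \frac{1}{69}} = - \frac{35}{G} + \frac{G}{\frac{1}{69} G} = - \frac{35}{G} + G \frac{69}{G} = - \frac{35}{G} + 69 = 69 - \frac{35}{G}$)
$\left(25861 + T{\left(N \right)}\right) \left(-31541 - 45180\right) = \left(25861 + \left(69 - \frac{35}{-32}\right)\right) \left(-31541 - 45180\right) = \left(25861 + \left(69 - - \frac{35}{32}\right)\right) \left(-76721\right) = \left(25861 + \left(69 + \frac{35}{32}\right)\right) \left(-76721\right) = \left(25861 + \frac{2243}{32}\right) \left(-76721\right) = \frac{829795}{32} \left(-76721\right) = - \frac{63662702195}{32}$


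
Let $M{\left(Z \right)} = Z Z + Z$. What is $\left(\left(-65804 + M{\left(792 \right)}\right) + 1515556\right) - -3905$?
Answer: $2081713$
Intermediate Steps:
$M{\left(Z \right)} = Z + Z^{2}$ ($M{\left(Z \right)} = Z^{2} + Z = Z + Z^{2}$)
$\left(\left(-65804 + M{\left(792 \right)}\right) + 1515556\right) - -3905 = \left(\left(-65804 + 792 \left(1 + 792\right)\right) + 1515556\right) - -3905 = \left(\left(-65804 + 792 \cdot 793\right) + 1515556\right) + 3905 = \left(\left(-65804 + 628056\right) + 1515556\right) + 3905 = \left(562252 + 1515556\right) + 3905 = 2077808 + 3905 = 2081713$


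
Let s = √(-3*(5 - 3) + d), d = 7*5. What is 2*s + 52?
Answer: 52 + 2*√29 ≈ 62.770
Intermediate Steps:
d = 35
s = √29 (s = √(-3*(5 - 3) + 35) = √(-3*2 + 35) = √(-6 + 35) = √29 ≈ 5.3852)
2*s + 52 = 2*√29 + 52 = 52 + 2*√29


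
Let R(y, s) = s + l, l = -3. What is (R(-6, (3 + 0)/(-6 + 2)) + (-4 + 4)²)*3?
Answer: -45/4 ≈ -11.250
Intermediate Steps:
R(y, s) = -3 + s (R(y, s) = s - 3 = -3 + s)
(R(-6, (3 + 0)/(-6 + 2)) + (-4 + 4)²)*3 = ((-3 + (3 + 0)/(-6 + 2)) + (-4 + 4)²)*3 = ((-3 + 3/(-4)) + 0²)*3 = ((-3 + 3*(-¼)) + 0)*3 = ((-3 - ¾) + 0)*3 = (-15/4 + 0)*3 = -15/4*3 = -45/4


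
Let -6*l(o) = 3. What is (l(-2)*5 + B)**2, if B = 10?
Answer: 225/4 ≈ 56.250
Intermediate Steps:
l(o) = -1/2 (l(o) = -1/6*3 = -1/2)
(l(-2)*5 + B)**2 = (-1/2*5 + 10)**2 = (-5/2 + 10)**2 = (15/2)**2 = 225/4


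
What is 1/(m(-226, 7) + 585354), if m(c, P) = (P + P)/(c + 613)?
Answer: 387/226532012 ≈ 1.7084e-6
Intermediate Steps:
m(c, P) = 2*P/(613 + c) (m(c, P) = (2*P)/(613 + c) = 2*P/(613 + c))
1/(m(-226, 7) + 585354) = 1/(2*7/(613 - 226) + 585354) = 1/(2*7/387 + 585354) = 1/(2*7*(1/387) + 585354) = 1/(14/387 + 585354) = 1/(226532012/387) = 387/226532012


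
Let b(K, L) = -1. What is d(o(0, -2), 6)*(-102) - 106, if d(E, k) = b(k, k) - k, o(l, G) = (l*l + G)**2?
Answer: 608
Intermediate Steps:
o(l, G) = (G + l**2)**2 (o(l, G) = (l**2 + G)**2 = (G + l**2)**2)
d(E, k) = -1 - k
d(o(0, -2), 6)*(-102) - 106 = (-1 - 1*6)*(-102) - 106 = (-1 - 6)*(-102) - 106 = -7*(-102) - 106 = 714 - 106 = 608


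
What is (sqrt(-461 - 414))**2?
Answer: -875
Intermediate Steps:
(sqrt(-461 - 414))**2 = (sqrt(-875))**2 = (5*I*sqrt(35))**2 = -875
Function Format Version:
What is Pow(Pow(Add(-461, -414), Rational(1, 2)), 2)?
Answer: -875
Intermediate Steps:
Pow(Pow(Add(-461, -414), Rational(1, 2)), 2) = Pow(Pow(-875, Rational(1, 2)), 2) = Pow(Mul(5, I, Pow(35, Rational(1, 2))), 2) = -875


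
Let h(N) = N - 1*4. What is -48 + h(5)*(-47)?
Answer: -95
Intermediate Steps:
h(N) = -4 + N (h(N) = N - 4 = -4 + N)
-48 + h(5)*(-47) = -48 + (-4 + 5)*(-47) = -48 + 1*(-47) = -48 - 47 = -95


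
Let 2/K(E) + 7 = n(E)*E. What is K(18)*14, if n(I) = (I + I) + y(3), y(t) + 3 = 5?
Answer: 28/677 ≈ 0.041359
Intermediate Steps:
y(t) = 2 (y(t) = -3 + 5 = 2)
n(I) = 2 + 2*I (n(I) = (I + I) + 2 = 2*I + 2 = 2 + 2*I)
K(E) = 2/(-7 + E*(2 + 2*E)) (K(E) = 2/(-7 + (2 + 2*E)*E) = 2/(-7 + E*(2 + 2*E)))
K(18)*14 = (2/(-7 + 2*18*(1 + 18)))*14 = (2/(-7 + 2*18*19))*14 = (2/(-7 + 684))*14 = (2/677)*14 = 28/677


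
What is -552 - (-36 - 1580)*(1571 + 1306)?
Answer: 4648680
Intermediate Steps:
-552 - (-36 - 1580)*(1571 + 1306) = -552 - (-1616)*2877 = -552 - 1*(-4649232) = -552 + 4649232 = 4648680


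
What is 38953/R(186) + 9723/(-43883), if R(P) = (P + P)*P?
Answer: 148088669/433764648 ≈ 0.34140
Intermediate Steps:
R(P) = 2*P² (R(P) = (2*P)*P = 2*P²)
38953/R(186) + 9723/(-43883) = 38953/((2*186²)) + 9723/(-43883) = 38953/((2*34596)) + 9723*(-1/43883) = 38953/69192 - 1389/6269 = 148088669/433764648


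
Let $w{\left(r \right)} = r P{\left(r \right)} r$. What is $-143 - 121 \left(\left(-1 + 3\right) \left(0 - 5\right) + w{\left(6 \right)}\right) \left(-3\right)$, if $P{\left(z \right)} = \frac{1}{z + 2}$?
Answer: $- \frac{4279}{2} \approx -2139.5$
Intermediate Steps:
$P{\left(z \right)} = \frac{1}{2 + z}$
$w{\left(r \right)} = \frac{r^{2}}{2 + r}$ ($w{\left(r \right)} = \frac{r}{2 + r} r = \frac{r^{2}}{2 + r}$)
$-143 - 121 \left(\left(-1 + 3\right) \left(0 - 5\right) + w{\left(6 \right)}\right) \left(-3\right) = -143 - 121 \left(\left(-1 + 3\right) \left(0 - 5\right) + \frac{6^{2}}{2 + 6}\right) \left(-3\right) = -143 - 121 \left(2 \left(-5\right) + \frac{36}{8}\right) \left(-3\right) = -143 - 121 \left(-10 + 36 \cdot \frac{1}{8}\right) \left(-3\right) = -143 - 121 \left(-10 + \frac{9}{2}\right) \left(-3\right) = -143 - 121 \left(\left(- \frac{11}{2}\right) \left(-3\right)\right) = -143 - \frac{3993}{2} = - \frac{4279}{2}$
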